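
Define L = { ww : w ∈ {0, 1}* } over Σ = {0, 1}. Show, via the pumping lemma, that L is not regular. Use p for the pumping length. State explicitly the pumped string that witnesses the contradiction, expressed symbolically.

0^{p+k} 1^p 0^p 1^p

Toward a contradiction, assume L is regular with pumping length p.
Take w = 0^p 1^p 0^p 1^p = uu where u = 0^p1^p; then w ∈ L and |w| = 4p ≥ p.
By the pumping lemma, w = xyz with |xy| ≤ p and |y| > 0.
The first p characters of w are 0's, so xy (and hence y) consists only of 0's. Write y = 0^k, 1 ≤ k ≤ p.
Pump with i = 2: xy^2z = 0^{p+k} 1^p 0^p 1^p, of length 4p+k. Suppose this equals vv. The string starts with 0 and ends with 1, so v does too; thus the boundary between the two copies of v is a 1→0 transition. There is exactly one such transition, at position 2p+k, so |v| = 2p+k and |vv| = 4p+2k ≠ 4p+k since k ≥ 1. So xy^2z ∉ L.
This contradicts the pumping lemma, so L is not regular.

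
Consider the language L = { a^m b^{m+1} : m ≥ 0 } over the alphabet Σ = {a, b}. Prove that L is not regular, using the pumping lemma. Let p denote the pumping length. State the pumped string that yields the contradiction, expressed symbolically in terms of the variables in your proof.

Toward a contradiction, assume L is regular with pumping length p.
Choose w = a^p b^{p+1}, which is in L with |w| = 2p+1 ≥ p.
By the pumping lemma, w = xyz with |xy| ≤ p and |y| > 0.
The first p characters of w are a's, so xy (and hence y) consists only of a's. Write y = a^k, 1 ≤ k ≤ p.
Pump with i = 2: xy^2z = a^{p+k} b^{p+1}. For this to lie in L we would need p+1 = (p+k)+1, which forces k = 0. But k ≥ 1, so xy^2z ∉ L.
This is a contradiction; hence L is not regular.

a^{p+k} b^{p+1}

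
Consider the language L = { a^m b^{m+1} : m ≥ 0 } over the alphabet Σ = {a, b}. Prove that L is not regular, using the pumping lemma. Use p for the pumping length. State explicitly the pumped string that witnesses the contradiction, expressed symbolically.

a^{p+k} b^{p+1}

Toward a contradiction, assume L is regular with pumping length p.
Let w = a^p b^{p+1} ∈ L; note |w| = 2p+1 ≥ p.
Write w = xyz as guaranteed by the lemma, with |xy| ≤ p and |y| > 0.
Since the first p symbols of w are all a's and |xy| ≤ p, y lies entirely in the leading a-block: y = a^k for some k with 1 ≤ k ≤ p.
Pump with i = 2: xy^2z = a^{p+k} b^{p+1}. For this to lie in L we would need p+1 = (p+k)+1, which forces k = 0. But k ≥ 1, so xy^2z ∉ L.
This contradicts the pumping lemma, so L is not regular.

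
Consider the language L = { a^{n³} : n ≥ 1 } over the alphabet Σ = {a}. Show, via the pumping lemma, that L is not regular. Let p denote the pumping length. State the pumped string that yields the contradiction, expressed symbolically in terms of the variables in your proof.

a^{p³+k}

Assume L is regular. Let p be the pumping length given by the pumping lemma.
Take w = a^{p³} ∈ L with |w| = p³ ≥ p.
The pumping lemma gives a decomposition w = xyz where |xy| ≤ p and |y| ≥ 1.
Then y = a^k for some k with 1 ≤ k ≤ p.
Pump with i = 2: xy^2z = a^{p³+k}. Since 1 ≤ k ≤ p, p³ < p³+k ≤ p³+p < p³+3p²+3p+1 = (p+1)³, so p³+k is not a perfect cube. So xy^2z ∉ L.
This is a contradiction; hence L is not regular.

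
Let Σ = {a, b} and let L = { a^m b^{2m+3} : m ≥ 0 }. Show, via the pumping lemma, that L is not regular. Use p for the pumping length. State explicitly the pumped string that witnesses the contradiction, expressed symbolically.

a^{p+k} b^{2p+3}

Assume L is regular; let p be its pumping constant.
Choose w = a^p b^{2p+3}, which is in L with |w| = 3p+3 ≥ p.
The pumping lemma gives a decomposition w = xyz where |xy| ≤ p and |y| ≥ 1.
Because |xy| ≤ p and w begins with p copies of a, we have y = a^k with 1 ≤ k ≤ p.
Pump with i = 2: xy^2z = a^{p+k} b^{2p+3}. For this to lie in L we would need 2p+3 = 2(p+k)+3, which forces k = 0. But k ≥ 1, so xy^2z ∉ L.
This is a contradiction; hence L is not regular.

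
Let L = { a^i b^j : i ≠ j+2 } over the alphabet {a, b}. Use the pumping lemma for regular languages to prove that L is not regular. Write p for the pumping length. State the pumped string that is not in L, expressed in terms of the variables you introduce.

a^{p+p!} b^{p+p!-2}

Assume L is regular. Let p be the pumping length given by the pumping lemma.
Choose w = a^p b^{p+p!-2}. Since p ≠ (p+p!-2)+2 = p+p!, w ∈ L; and |w| ≥ p.
Write w = xyz as guaranteed by the lemma, with |xy| ≤ p and |y| > 0.
The first p characters of w are a's, so xy (and hence y) consists only of a's. Write y = a^k, 1 ≤ k ≤ p.
Since 1 ≤ k ≤ p, k divides p!; set t = 1 + p!/k. Then xy^t z has p + (p!/k)·k = p + p! copies of a. Now the a-count is p+p! and (b-count)+2 = (p+p!-2)+2 = p+p!, so i ≠ j+2 fails. So xy^t z = a^{p+p!} b^{p+p!-2} ∉ L.
This contradicts the pumping lemma, so L is not regular.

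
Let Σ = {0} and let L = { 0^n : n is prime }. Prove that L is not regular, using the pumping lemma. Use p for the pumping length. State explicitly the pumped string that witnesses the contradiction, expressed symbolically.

0^{q(1+k)}

Assume L is regular; let p be its pumping constant.
Let q be a prime with q ≥ p+2 (infinitely many primes exist), and take w = 0^q ∈ L with |w| = q ≥ p.
Write w = xyz as guaranteed by the lemma, with |xy| ≤ p and |y| > 0.
Then y = 0^k for some k with 1 ≤ k ≤ p.
Since 1 ≤ k ≤ p, |xz| = q-k. Pump with i = q+1: |xy^{q+1}z| = (q-k)+(q+1)k = q+qk = q(1+k), which is composite (both factors ≥ 2). So xy^{q+1}z = 0^{q(1+k)} ∉ L.
Contradiction. Therefore L is not regular.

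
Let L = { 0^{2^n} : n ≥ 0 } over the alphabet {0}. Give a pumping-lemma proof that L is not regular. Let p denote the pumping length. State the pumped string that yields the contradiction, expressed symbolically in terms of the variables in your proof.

0^{2^p+k}

Assume L is regular; let p be its pumping constant.
Take w = 0^{2^p} ∈ L with |w| = 2^p ≥ p.
Write w = xyz as guaranteed by the lemma, with |xy| ≤ p and |y| > 0.
Then y = 0^k for some k with 1 ≤ k ≤ p.
Pump with i = 2: xy^2z = 0^{2^p+k}. Since 1 ≤ k ≤ p < 2^p, we have 2^p < 2^p+k < 2^{p+1}, so 2^p+k is not a power of 2. So xy^2z ∉ L.
This contradicts the pumping lemma, so L is not regular.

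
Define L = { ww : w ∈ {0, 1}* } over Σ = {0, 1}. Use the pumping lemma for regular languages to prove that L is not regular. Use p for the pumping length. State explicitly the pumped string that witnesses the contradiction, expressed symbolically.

Assume L is regular; let p be its pumping constant.
Take w = 0^p 1^p 0^p 1^p = uu where u = 0^p1^p; then w ∈ L and |w| = 4p ≥ p.
By the pumping lemma, w = xyz with |xy| ≤ p and y is nonempty.
The first p characters of w are 0's, so xy (and hence y) consists only of 0's. Write y = 0^k, 1 ≤ k ≤ p.
Pump with i = 2: xy^2z = 0^{p+k} 1^p 0^p 1^p, of length 4p+k. Suppose this equals vv. The string starts with 0 and ends with 1, so v does too; thus the boundary between the two copies of v is a 1→0 transition. There is exactly one such transition, at position 2p+k, so |v| = 2p+k and |vv| = 4p+2k ≠ 4p+k since k ≥ 1. So xy^2z ∉ L.
This is a contradiction; hence L is not regular.

0^{p+k} 1^p 0^p 1^p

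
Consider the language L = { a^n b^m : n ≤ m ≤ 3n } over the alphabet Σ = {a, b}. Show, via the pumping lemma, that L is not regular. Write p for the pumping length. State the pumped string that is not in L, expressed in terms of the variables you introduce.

Assume L is regular; let p be its pumping constant.
Take w = a^p b^p ∈ L (since p ≤ p ≤ 3p), with |w| = 2p ≥ p.
Write w = xyz as guaranteed by the lemma, with |xy| ≤ p and |y| ≥ 1.
The first p characters of w are a's, so xy (and hence y) consists only of a's. Write y = a^k, 1 ≤ k ≤ p.
Pump with i = 2: xy^2z = a^{p+k} b^p. Now n = p+k > p = m, so the condition n ≤ m fails. Thus xy^2z ∉ L.
This contradicts the pumping lemma, so L is not regular.

a^{p+k} b^p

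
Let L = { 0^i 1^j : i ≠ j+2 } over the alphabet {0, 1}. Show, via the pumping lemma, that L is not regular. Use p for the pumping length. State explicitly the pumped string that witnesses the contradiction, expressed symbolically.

0^{p+p!} 1^{p+p!-2}

Assume L is regular. Let p be the pumping length given by the pumping lemma.
Choose w = 0^p 1^{p+p!-2}. Since p ≠ (p+p!-2)+2 = p+p!, w ∈ L; and |w| ≥ p.
The pumping lemma gives a decomposition w = xyz where |xy| ≤ p and |y| > 0.
Because |xy| ≤ p and w begins with p copies of 0, we have y = 0^k with 1 ≤ k ≤ p.
Since 1 ≤ k ≤ p, k divides p!; set t = 1 + p!/k. Then xy^t z has p + (p!/k)·k = p + p! copies of 0. Now the 0-count is p+p! and (1-count)+2 = (p+p!-2)+2 = p+p!, so i ≠ j+2 fails. So xy^t z = 0^{p+p!} 1^{p+p!-2} ∉ L.
This contradicts the pumping lemma, so L is not regular.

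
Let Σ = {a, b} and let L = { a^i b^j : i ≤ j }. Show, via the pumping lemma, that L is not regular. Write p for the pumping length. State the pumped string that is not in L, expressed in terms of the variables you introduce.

Assume L is regular. Let p be the pumping length given by the pumping lemma.
Choose w = a^p b^p ∈ L, with |w| = 2p ≥ p.
By the pumping lemma, w = xyz with |xy| ≤ p and |y| ≥ 1.
The first p characters of w are a's, so xy (and hence y) consists only of a's. Write y = a^k, 1 ≤ k ≤ p.
Consider xy^2z = a^{p+k} b^p. Since k ≥ 1, the a-count p+k exceeds the b-count p, so i ≤ j fails; thus xy^2z ∉ L.
This is a contradiction; hence L is not regular.

a^{p+k} b^p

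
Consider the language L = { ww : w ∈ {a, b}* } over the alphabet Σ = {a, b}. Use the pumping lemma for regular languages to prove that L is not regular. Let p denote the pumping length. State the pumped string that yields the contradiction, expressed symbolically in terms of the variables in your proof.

Toward a contradiction, assume L is regular with pumping length p.
Take w = a^p b^p a^p b^p = uu where u = a^pb^p; then w ∈ L and |w| = 4p ≥ p.
By the pumping lemma, w = xyz with |xy| ≤ p and y is nonempty.
Since the first p symbols of w are all a's and |xy| ≤ p, y lies entirely in the leading a-block: y = a^k for some k with 1 ≤ k ≤ p.
Pump with i = 2: xy^2z = a^{p+k} b^p a^p b^p, of length 4p+k. Suppose this equals vv. The string starts with a and ends with b, so v does too; thus the boundary between the two copies of v is a b→a transition. There is exactly one such transition, at position 2p+k, so |v| = 2p+k and |vv| = 4p+2k ≠ 4p+k since k ≥ 1. So xy^2z ∉ L.
Contradiction. Therefore L is not regular.

a^{p+k} b^p a^p b^p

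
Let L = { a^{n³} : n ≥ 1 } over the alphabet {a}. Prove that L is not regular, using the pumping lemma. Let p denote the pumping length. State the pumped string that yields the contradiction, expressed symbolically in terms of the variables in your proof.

Suppose for contradiction that L is regular, and let p be the pumping length.
Take w = a^{p³} ∈ L with |w| = p³ ≥ p.
The pumping lemma gives a decomposition w = xyz where |xy| ≤ p and |y| > 0.
Then y = a^k for some k with 1 ≤ k ≤ p.
Pump with i = 2: xy^2z = a^{p³+k}. Since 1 ≤ k ≤ p, p³ < p³+k ≤ p³+p < p³+3p²+3p+1 = (p+1)³, so p³+k is not a perfect cube. So xy^2z ∉ L.
This contradicts the pumping lemma, so L is not regular.

a^{p³+k}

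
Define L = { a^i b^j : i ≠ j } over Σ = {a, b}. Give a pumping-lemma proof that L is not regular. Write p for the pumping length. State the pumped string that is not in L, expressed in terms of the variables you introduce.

Suppose for contradiction that L is regular, and let p be the pumping length.
Choose w = a^p b^{p+p!}. Since p ≠ p+p!, w ∈ L; and |w| ≥ p.
Write w = xyz as guaranteed by the lemma, with |xy| ≤ p and y is nonempty.
The first p characters of w are a's, so xy (and hence y) consists only of a's. Write y = a^k, 1 ≤ k ≤ p.
Since 1 ≤ k ≤ p, k divides p!; set t = 1 + p!/k. Then xy^t z has p + (p!/k)·k = p + p! copies of a. Now the a-count equals the b-count, so i ≠ j fails. So xy^t z = a^{p+p!} b^{p+p!} ∉ L.
This is a contradiction; hence L is not regular.

a^{p+p!} b^{p+p!}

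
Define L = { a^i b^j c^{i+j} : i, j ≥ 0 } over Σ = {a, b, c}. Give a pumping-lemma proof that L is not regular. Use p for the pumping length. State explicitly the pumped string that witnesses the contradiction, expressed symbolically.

Assume L is regular. Let p be the pumping length given by the pumping lemma.
Take w = a^p b^p c^{2p} ∈ L (with i=j=p, i+j=2p), |w| = 4p ≥ p.
Write w = xyz as guaranteed by the lemma, with |xy| ≤ p and |y| ≥ 1.
Since the first p symbols of w are all a's and |xy| ≤ p, y lies entirely in the leading a-block: y = a^k for some k with 1 ≤ k ≤ p.
Consider xy^2z = a^{p+k} b^p c^{2p}. Now the a- and b-counts sum to 2p+k, but the c-count is 2p ≠ 2p+k. So xy^2z ∉ L.
This is a contradiction; hence L is not regular.

a^{p+k} b^p c^{2p}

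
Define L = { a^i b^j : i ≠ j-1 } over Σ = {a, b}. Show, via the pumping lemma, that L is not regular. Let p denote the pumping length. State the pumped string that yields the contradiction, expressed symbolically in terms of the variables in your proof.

a^{p+p!} b^{p+p!+1}

Suppose for contradiction that L is regular, and let p be the pumping length.
Choose w = a^p b^{p+p!+1}. Since p ≠ (p+p!+1)-1 = p+p!, w ∈ L; and |w| ≥ p.
By the pumping lemma, w = xyz with |xy| ≤ p and |y| > 0.
Since the first p symbols of w are all a's and |xy| ≤ p, y lies entirely in the leading a-block: y = a^k for some k with 1 ≤ k ≤ p.
Since 1 ≤ k ≤ p, k divides p!; set t = 1 + p!/k. Then xy^t z has p + (p!/k)·k = p + p! copies of a. Now the a-count is p+p! and (b-count)-1 = (p+p!+1)-1 = p+p!, so i ≠ j-1 fails. So xy^t z = a^{p+p!} b^{p+p!+1} ∉ L.
This contradicts the pumping lemma, so L is not regular.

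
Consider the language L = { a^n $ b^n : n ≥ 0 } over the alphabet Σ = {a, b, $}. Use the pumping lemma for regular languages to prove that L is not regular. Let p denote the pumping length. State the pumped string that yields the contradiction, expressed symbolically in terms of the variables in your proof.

a^{p+k} $ b^p

Toward a contradiction, assume L is regular with pumping length p.
Take w = a^p $ b^p ∈ L with |w| = 2p+1 ≥ p.
Write w = xyz as guaranteed by the lemma, with |xy| ≤ p and y is nonempty.
Since the first p symbols of w are all a's and |xy| ≤ p, y lies entirely in the leading a-block: y = a^k for some k with 1 ≤ k ≤ p.
Pump with i = 2: xy^2z = a^{p+k} $ b^p, which would require p+k = p. But k ≥ 1, so xy^2z ∉ L.
This is a contradiction; hence L is not regular.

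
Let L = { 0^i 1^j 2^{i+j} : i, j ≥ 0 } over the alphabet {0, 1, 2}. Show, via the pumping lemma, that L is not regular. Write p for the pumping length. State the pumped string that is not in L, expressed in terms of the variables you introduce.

0^{p+k} 1^p 2^{2p}

Assume L is regular; let p be its pumping constant.
Take w = 0^p 1^p 2^{2p} ∈ L (with i=j=p, i+j=2p), |w| = 4p ≥ p.
By the pumping lemma, w = xyz with |xy| ≤ p and |y| > 0.
Because |xy| ≤ p and w begins with p copies of 0, we have y = 0^k with 1 ≤ k ≤ p.
Consider xy^2z = 0^{p+k} 1^p 2^{2p}. Now the 0- and 1-counts sum to 2p+k, but the 2-count is 2p ≠ 2p+k. So xy^2z ∉ L.
Contradiction. Therefore L is not regular.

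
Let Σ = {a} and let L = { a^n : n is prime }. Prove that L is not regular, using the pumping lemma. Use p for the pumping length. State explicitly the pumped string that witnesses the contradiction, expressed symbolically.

a^{q(1+k)}

Assume L is regular; let p be its pumping constant.
Let q be a prime with q ≥ p+2 (infinitely many primes exist), and take w = a^q ∈ L with |w| = q ≥ p.
By the pumping lemma, w = xyz with |xy| ≤ p and |y| > 0.
Then y = a^k for some k with 1 ≤ k ≤ p.
Since 1 ≤ k ≤ p, |xz| = q-k. Pump with i = q+1: |xy^{q+1}z| = (q-k)+(q+1)k = q+qk = q(1+k), which is composite (both factors ≥ 2). So xy^{q+1}z = a^{q(1+k)} ∉ L.
This contradicts the pumping lemma, so L is not regular.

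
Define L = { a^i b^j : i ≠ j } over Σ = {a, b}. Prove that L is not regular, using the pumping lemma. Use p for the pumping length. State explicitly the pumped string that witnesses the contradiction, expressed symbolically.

a^{p+p!} b^{p+p!}

Assume L is regular; let p be its pumping constant.
Choose w = a^p b^{p+p!}. Since p ≠ p+p!, w ∈ L; and |w| ≥ p.
The pumping lemma gives a decomposition w = xyz where |xy| ≤ p and |y| > 0.
Since the first p symbols of w are all a's and |xy| ≤ p, y lies entirely in the leading a-block: y = a^k for some k with 1 ≤ k ≤ p.
Since 1 ≤ k ≤ p, k divides p!; set t = 1 + p!/k. Then xy^t z has p + (p!/k)·k = p + p! copies of a. Now the a-count equals the b-count, so i ≠ j fails. So xy^t z = a^{p+p!} b^{p+p!} ∉ L.
Contradiction. Therefore L is not regular.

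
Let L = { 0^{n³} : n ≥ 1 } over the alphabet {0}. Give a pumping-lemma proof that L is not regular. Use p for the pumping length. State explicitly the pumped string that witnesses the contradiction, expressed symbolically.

Assume L is regular; let p be its pumping constant.
Take w = 0^{p³} ∈ L with |w| = p³ ≥ p.
The pumping lemma gives a decomposition w = xyz where |xy| ≤ p and |y| ≥ 1.
Then y = 0^k for some k with 1 ≤ k ≤ p.
Pump with i = 2: xy^2z = 0^{p³+k}. Since 1 ≤ k ≤ p, p³ < p³+k ≤ p³+p < p³+3p²+3p+1 = (p+1)³, so p³+k is not a perfect cube. So xy^2z ∉ L.
This contradicts the pumping lemma, so L is not regular.

0^{p³+k}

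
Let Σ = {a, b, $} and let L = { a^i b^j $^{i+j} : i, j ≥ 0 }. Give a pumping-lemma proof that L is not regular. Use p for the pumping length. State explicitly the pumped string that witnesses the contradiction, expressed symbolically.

a^{p+k} b^p $^{2p}

Toward a contradiction, assume L is regular with pumping length p.
Take w = a^p b^p $^{2p} ∈ L (with i=j=p, i+j=2p), |w| = 4p ≥ p.
Write w = xyz as guaranteed by the lemma, with |xy| ≤ p and y is nonempty.
Because |xy| ≤ p and w begins with p copies of a, we have y = a^k with 1 ≤ k ≤ p.
Consider xy^2z = a^{p+k} b^p $^{2p}. Now the a- and b-counts sum to 2p+k, but the $-count is 2p ≠ 2p+k. So xy^2z ∉ L.
This is a contradiction; hence L is not regular.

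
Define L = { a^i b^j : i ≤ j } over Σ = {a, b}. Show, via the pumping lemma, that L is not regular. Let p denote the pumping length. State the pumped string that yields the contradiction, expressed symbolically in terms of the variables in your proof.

a^{p+k} b^p

Toward a contradiction, assume L is regular with pumping length p.
Choose w = a^p b^p ∈ L, with |w| = 2p ≥ p.
The pumping lemma gives a decomposition w = xyz where |xy| ≤ p and y is nonempty.
Because |xy| ≤ p and w begins with p copies of a, we have y = a^k with 1 ≤ k ≤ p.
Consider xy^2z = a^{p+k} b^p. Since k ≥ 1, the a-count p+k exceeds the b-count p, so i ≤ j fails; thus xy^2z ∉ L.
This contradicts the pumping lemma, so L is not regular.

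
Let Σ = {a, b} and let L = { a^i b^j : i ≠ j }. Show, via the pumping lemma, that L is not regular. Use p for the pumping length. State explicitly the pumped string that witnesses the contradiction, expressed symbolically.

Suppose for contradiction that L is regular, and let p be the pumping length.
Choose w = a^p b^{p+p!}. Since p ≠ p+p!, w ∈ L; and |w| ≥ p.
By the pumping lemma, w = xyz with |xy| ≤ p and y is nonempty.
Since the first p symbols of w are all a's and |xy| ≤ p, y lies entirely in the leading a-block: y = a^k for some k with 1 ≤ k ≤ p.
Since 1 ≤ k ≤ p, k divides p!; set t = 1 + p!/k. Then xy^t z has p + (p!/k)·k = p + p! copies of a. Now the a-count equals the b-count, so i ≠ j fails. So xy^t z = a^{p+p!} b^{p+p!} ∉ L.
This is a contradiction; hence L is not regular.

a^{p+p!} b^{p+p!}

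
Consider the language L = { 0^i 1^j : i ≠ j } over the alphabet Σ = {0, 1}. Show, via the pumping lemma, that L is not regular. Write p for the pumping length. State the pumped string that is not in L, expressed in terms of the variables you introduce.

Suppose for contradiction that L is regular, and let p be the pumping length.
Choose w = 0^p 1^{p+p!}. Since p ≠ p+p!, w ∈ L; and |w| ≥ p.
By the pumping lemma, w = xyz with |xy| ≤ p and |y| ≥ 1.
Because |xy| ≤ p and w begins with p copies of 0, we have y = 0^k with 1 ≤ k ≤ p.
Since 1 ≤ k ≤ p, k divides p!; set t = 1 + p!/k. Then xy^t z has p + (p!/k)·k = p + p! copies of 0. Now the 0-count equals the 1-count, so i ≠ j fails. So xy^t z = 0^{p+p!} 1^{p+p!} ∉ L.
Contradiction. Therefore L is not regular.

0^{p+p!} 1^{p+p!}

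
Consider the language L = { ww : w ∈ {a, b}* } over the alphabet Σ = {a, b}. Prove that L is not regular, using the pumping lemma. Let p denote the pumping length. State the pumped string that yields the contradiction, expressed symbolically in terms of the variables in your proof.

Assume L is regular; let p be its pumping constant.
Take w = a^p b^p a^p b^p = uu where u = a^pb^p; then w ∈ L and |w| = 4p ≥ p.
The pumping lemma gives a decomposition w = xyz where |xy| ≤ p and |y| > 0.
Because |xy| ≤ p and w begins with p copies of a, we have y = a^k with 1 ≤ k ≤ p.
Pump with i = 2: xy^2z = a^{p+k} b^p a^p b^p, of length 4p+k. Suppose this equals vv. The string starts with a and ends with b, so v does too; thus the boundary between the two copies of v is a b→a transition. There is exactly one such transition, at position 2p+k, so |v| = 2p+k and |vv| = 4p+2k ≠ 4p+k since k ≥ 1. So xy^2z ∉ L.
This is a contradiction; hence L is not regular.

a^{p+k} b^p a^p b^p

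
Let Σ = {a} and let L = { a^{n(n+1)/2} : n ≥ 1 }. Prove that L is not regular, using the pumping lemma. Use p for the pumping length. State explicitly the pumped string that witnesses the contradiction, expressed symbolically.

Toward a contradiction, assume L is regular with pumping length p.
Take w = a^{p(p+1)/2} ∈ L with |w| = p(p+1)/2 ≥ p.
The pumping lemma gives a decomposition w = xyz where |xy| ≤ p and |y| ≥ 1.
Then y = a^k for some k with 1 ≤ k ≤ p.
Pump with i = 2: xy^2z = a^{p(p+1)/2+k}. Since 1 ≤ k ≤ p, p(p+1)/2 < p(p+1)/2+k ≤ p(p+1)/2+p < (p+1)(p+2)/2, so p(p+1)/2+k is strictly between consecutive triangular numbers. So xy^2z ∉ L.
This is a contradiction; hence L is not regular.

a^{p(p+1)/2+k}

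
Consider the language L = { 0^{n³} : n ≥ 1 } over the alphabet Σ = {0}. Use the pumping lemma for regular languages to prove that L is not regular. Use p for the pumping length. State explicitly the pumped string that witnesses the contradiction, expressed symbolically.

Suppose for contradiction that L is regular, and let p be the pumping length.
Take w = 0^{p³} ∈ L with |w| = p³ ≥ p.
Write w = xyz as guaranteed by the lemma, with |xy| ≤ p and |y| ≥ 1.
Then y = 0^k for some k with 1 ≤ k ≤ p.
Pump with i = 2: xy^2z = 0^{p³+k}. Since 1 ≤ k ≤ p, p³ < p³+k ≤ p³+p < p³+3p²+3p+1 = (p+1)³, so p³+k is not a perfect cube. So xy^2z ∉ L.
This is a contradiction; hence L is not regular.

0^{p³+k}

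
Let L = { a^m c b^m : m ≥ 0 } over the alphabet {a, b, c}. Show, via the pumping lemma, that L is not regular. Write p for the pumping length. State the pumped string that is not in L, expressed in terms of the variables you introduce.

a^{p+k} c b^p

Assume L is regular; let p be its pumping constant.
Take w = a^p c b^p ∈ L with |w| = 2p+1 ≥ p.
Write w = xyz as guaranteed by the lemma, with |xy| ≤ p and |y| ≥ 1.
Since the first p symbols of w are all a's and |xy| ≤ p, y lies entirely in the leading a-block: y = a^k for some k with 1 ≤ k ≤ p.
Pump with i = 2: xy^2z = a^{p+k} c b^p, which would require p+k = p. But k ≥ 1, so xy^2z ∉ L.
This contradicts the pumping lemma, so L is not regular.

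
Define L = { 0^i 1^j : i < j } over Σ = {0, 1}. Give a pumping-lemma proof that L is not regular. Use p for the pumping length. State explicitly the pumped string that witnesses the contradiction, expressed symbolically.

0^{p+k} 1^{p+1}

Toward a contradiction, assume L is regular with pumping length p.
Choose w = 0^p 1^{p+1} ∈ L, with |w| = 2p+1 ≥ p.
Write w = xyz as guaranteed by the lemma, with |xy| ≤ p and y is nonempty.
Because |xy| ≤ p and w begins with p copies of 0, we have y = 0^k with 1 ≤ k ≤ p.
Consider xy^2z = 0^{p+k} 1^{p+1}. Since k ≥ 1, the 0-count p+k is at least p+1, so i < j fails; thus xy^2z ∉ L.
This is a contradiction; hence L is not regular.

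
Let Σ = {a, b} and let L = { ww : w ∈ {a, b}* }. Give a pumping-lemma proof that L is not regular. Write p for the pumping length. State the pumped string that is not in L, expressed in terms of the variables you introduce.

a^{p+k} b^p a^p b^p

Suppose for contradiction that L is regular, and let p be the pumping length.
Take w = a^p b^p a^p b^p = uu where u = a^pb^p; then w ∈ L and |w| = 4p ≥ p.
The pumping lemma gives a decomposition w = xyz where |xy| ≤ p and |y| > 0.
Because |xy| ≤ p and w begins with p copies of a, we have y = a^k with 1 ≤ k ≤ p.
Pump with i = 2: xy^2z = a^{p+k} b^p a^p b^p, of length 4p+k. Suppose this equals vv. The string starts with a and ends with b, so v does too; thus the boundary between the two copies of v is a b→a transition. There is exactly one such transition, at position 2p+k, so |v| = 2p+k and |vv| = 4p+2k ≠ 4p+k since k ≥ 1. So xy^2z ∉ L.
This contradicts the pumping lemma, so L is not regular.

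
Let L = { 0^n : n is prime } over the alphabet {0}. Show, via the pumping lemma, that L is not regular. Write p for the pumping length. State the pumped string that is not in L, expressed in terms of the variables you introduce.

0^{q(1+k)}

Suppose for contradiction that L is regular, and let p be the pumping length.
Let q be a prime with q ≥ p+2 (infinitely many primes exist), and take w = 0^q ∈ L with |w| = q ≥ p.
Write w = xyz as guaranteed by the lemma, with |xy| ≤ p and |y| > 0.
Then y = 0^k for some k with 1 ≤ k ≤ p.
Since 1 ≤ k ≤ p, |xz| = q-k. Pump with i = q+1: |xy^{q+1}z| = (q-k)+(q+1)k = q+qk = q(1+k), which is composite (both factors ≥ 2). So xy^{q+1}z = 0^{q(1+k)} ∉ L.
Contradiction. Therefore L is not regular.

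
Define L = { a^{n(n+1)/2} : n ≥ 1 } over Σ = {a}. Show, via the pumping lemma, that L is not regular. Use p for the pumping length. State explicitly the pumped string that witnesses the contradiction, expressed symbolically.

Assume L is regular. Let p be the pumping length given by the pumping lemma.
Take w = a^{p(p+1)/2} ∈ L with |w| = p(p+1)/2 ≥ p.
Write w = xyz as guaranteed by the lemma, with |xy| ≤ p and |y| > 0.
Then y = a^k for some k with 1 ≤ k ≤ p.
Pump with i = 2: xy^2z = a^{p(p+1)/2+k}. Since 1 ≤ k ≤ p, p(p+1)/2 < p(p+1)/2+k ≤ p(p+1)/2+p < (p+1)(p+2)/2, so p(p+1)/2+k is strictly between consecutive triangular numbers. So xy^2z ∉ L.
This is a contradiction; hence L is not regular.

a^{p(p+1)/2+k}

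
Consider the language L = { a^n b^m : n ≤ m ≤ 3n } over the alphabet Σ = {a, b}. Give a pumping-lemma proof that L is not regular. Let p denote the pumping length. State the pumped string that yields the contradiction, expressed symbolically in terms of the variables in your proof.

a^{p+k} b^p

Assume L is regular. Let p be the pumping length given by the pumping lemma.
Take w = a^p b^p ∈ L (since p ≤ p ≤ 3p), with |w| = 2p ≥ p.
The pumping lemma gives a decomposition w = xyz where |xy| ≤ p and y is nonempty.
Since the first p symbols of w are all a's and |xy| ≤ p, y lies entirely in the leading a-block: y = a^k for some k with 1 ≤ k ≤ p.
Pump with i = 2: xy^2z = a^{p+k} b^p. Now n = p+k > p = m, so the condition n ≤ m fails. Thus xy^2z ∉ L.
This contradicts the pumping lemma, so L is not regular.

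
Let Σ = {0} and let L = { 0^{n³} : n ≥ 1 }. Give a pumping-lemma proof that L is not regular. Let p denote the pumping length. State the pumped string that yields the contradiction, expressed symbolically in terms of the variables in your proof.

Toward a contradiction, assume L is regular with pumping length p.
Take w = 0^{p³} ∈ L with |w| = p³ ≥ p.
Write w = xyz as guaranteed by the lemma, with |xy| ≤ p and y is nonempty.
Then y = 0^k for some k with 1 ≤ k ≤ p.
Pump with i = 2: xy^2z = 0^{p³+k}. Since 1 ≤ k ≤ p, p³ < p³+k ≤ p³+p < p³+3p²+3p+1 = (p+1)³, so p³+k is not a perfect cube. So xy^2z ∉ L.
This contradicts the pumping lemma, so L is not regular.

0^{p³+k}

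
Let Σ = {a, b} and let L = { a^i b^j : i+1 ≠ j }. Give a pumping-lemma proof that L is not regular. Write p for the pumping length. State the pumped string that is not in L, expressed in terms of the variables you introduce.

Suppose for contradiction that L is regular, and let p be the pumping length.
Choose w = a^p b^{p+p!+1}. Since p ≠ (p+p!+1)-1 = p+p!, w ∈ L; and |w| ≥ p.
Write w = xyz as guaranteed by the lemma, with |xy| ≤ p and y is nonempty.
The first p characters of w are a's, so xy (and hence y) consists only of a's. Write y = a^k, 1 ≤ k ≤ p.
Since 1 ≤ k ≤ p, k divides p!; set t = 1 + p!/k. Then xy^t z has p + (p!/k)·k = p + p! copies of a. Now the a-count is p+p! and (b-count)-1 = (p+p!+1)-1 = p+p!, so i+1 ≠ j fails. So xy^t z = a^{p+p!} b^{p+p!+1} ∉ L.
This contradicts the pumping lemma, so L is not regular.

a^{p+p!} b^{p+p!+1}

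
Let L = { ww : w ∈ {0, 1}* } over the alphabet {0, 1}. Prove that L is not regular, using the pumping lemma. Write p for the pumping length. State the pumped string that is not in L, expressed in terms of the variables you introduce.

Suppose for contradiction that L is regular, and let p be the pumping length.
Take w = 0^p 1^p 0^p 1^p = uu where u = 0^p1^p; then w ∈ L and |w| = 4p ≥ p.
Write w = xyz as guaranteed by the lemma, with |xy| ≤ p and |y| ≥ 1.
Since the first p symbols of w are all 0's and |xy| ≤ p, y lies entirely in the leading 0-block: y = 0^k for some k with 1 ≤ k ≤ p.
Pump with i = 2: xy^2z = 0^{p+k} 1^p 0^p 1^p, of length 4p+k. Suppose this equals vv. The string starts with 0 and ends with 1, so v does too; thus the boundary between the two copies of v is a 1→0 transition. There is exactly one such transition, at position 2p+k, so |v| = 2p+k and |vv| = 4p+2k ≠ 4p+k since k ≥ 1. So xy^2z ∉ L.
This contradicts the pumping lemma, so L is not regular.

0^{p+k} 1^p 0^p 1^p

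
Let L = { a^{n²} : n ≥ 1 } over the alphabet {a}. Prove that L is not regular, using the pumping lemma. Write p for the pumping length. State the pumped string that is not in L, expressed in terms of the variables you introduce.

Toward a contradiction, assume L is regular with pumping length p.
Take w = a^{p²} ∈ L with |w| = p² ≥ p.
By the pumping lemma, w = xyz with |xy| ≤ p and |y| ≥ 1.
Then y = a^k for some k with 1 ≤ k ≤ p.
Pump with i = 2: xy^2z = a^{p²+k}. Since 1 ≤ k ≤ p, p² < p²+k ≤ p²+p < (p+1)², so p²+k lies strictly between consecutive squares and is not a perfect square. So xy^2z ∉ L.
This is a contradiction; hence L is not regular.

a^{p²+k}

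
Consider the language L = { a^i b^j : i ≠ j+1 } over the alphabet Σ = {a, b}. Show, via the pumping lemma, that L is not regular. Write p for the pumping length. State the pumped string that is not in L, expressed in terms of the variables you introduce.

a^{p+p!} b^{p+p!-1}

Assume L is regular; let p be its pumping constant.
Choose w = a^p b^{p+p!-1}. Since p ≠ (p+p!-1)+1 = p+p!, w ∈ L; and |w| ≥ p.
The pumping lemma gives a decomposition w = xyz where |xy| ≤ p and |y| > 0.
Because |xy| ≤ p and w begins with p copies of a, we have y = a^k with 1 ≤ k ≤ p.
Since 1 ≤ k ≤ p, k divides p!; set t = 1 + p!/k. Then xy^t z has p + (p!/k)·k = p + p! copies of a. Now the a-count is p+p! and (b-count)+1 = (p+p!-1)+1 = p+p!, so i ≠ j+1 fails. So xy^t z = a^{p+p!} b^{p+p!-1} ∉ L.
This is a contradiction; hence L is not regular.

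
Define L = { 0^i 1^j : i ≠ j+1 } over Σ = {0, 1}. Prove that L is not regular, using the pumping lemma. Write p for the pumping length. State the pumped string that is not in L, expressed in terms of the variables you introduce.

0^{p+p!} 1^{p+p!-1}

Assume L is regular; let p be its pumping constant.
Choose w = 0^p 1^{p+p!-1}. Since p ≠ (p+p!-1)+1 = p+p!, w ∈ L; and |w| ≥ p.
The pumping lemma gives a decomposition w = xyz where |xy| ≤ p and |y| > 0.
Since the first p symbols of w are all 0's and |xy| ≤ p, y lies entirely in the leading 0-block: y = 0^k for some k with 1 ≤ k ≤ p.
Since 1 ≤ k ≤ p, k divides p!; set t = 1 + p!/k. Then xy^t z has p + (p!/k)·k = p + p! copies of 0. Now the 0-count is p+p! and (1-count)+1 = (p+p!-1)+1 = p+p!, so i ≠ j+1 fails. So xy^t z = 0^{p+p!} 1^{p+p!-1} ∉ L.
This is a contradiction; hence L is not regular.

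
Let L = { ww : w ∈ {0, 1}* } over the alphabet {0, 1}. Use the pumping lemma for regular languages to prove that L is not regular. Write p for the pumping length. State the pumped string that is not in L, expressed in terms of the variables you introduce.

Toward a contradiction, assume L is regular with pumping length p.
Take w = 0^p 1^p 0^p 1^p = uu where u = 0^p1^p; then w ∈ L and |w| = 4p ≥ p.
By the pumping lemma, w = xyz with |xy| ≤ p and y is nonempty.
The first p characters of w are 0's, so xy (and hence y) consists only of 0's. Write y = 0^k, 1 ≤ k ≤ p.
Pump with i = 2: xy^2z = 0^{p+k} 1^p 0^p 1^p, of length 4p+k. Suppose this equals vv. The string starts with 0 and ends with 1, so v does too; thus the boundary between the two copies of v is a 1→0 transition. There is exactly one such transition, at position 2p+k, so |v| = 2p+k and |vv| = 4p+2k ≠ 4p+k since k ≥ 1. So xy^2z ∉ L.
This is a contradiction; hence L is not regular.

0^{p+k} 1^p 0^p 1^p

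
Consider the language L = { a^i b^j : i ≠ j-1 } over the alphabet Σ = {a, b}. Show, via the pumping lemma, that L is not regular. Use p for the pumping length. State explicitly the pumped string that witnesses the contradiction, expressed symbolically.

Assume L is regular; let p be its pumping constant.
Choose w = a^p b^{p+p!+1}. Since p ≠ (p+p!+1)-1 = p+p!, w ∈ L; and |w| ≥ p.
By the pumping lemma, w = xyz with |xy| ≤ p and y is nonempty.
Because |xy| ≤ p and w begins with p copies of a, we have y = a^k with 1 ≤ k ≤ p.
Since 1 ≤ k ≤ p, k divides p!; set t = 1 + p!/k. Then xy^t z has p + (p!/k)·k = p + p! copies of a. Now the a-count is p+p! and (b-count)-1 = (p+p!+1)-1 = p+p!, so i ≠ j-1 fails. So xy^t z = a^{p+p!} b^{p+p!+1} ∉ L.
This contradicts the pumping lemma, so L is not regular.

a^{p+p!} b^{p+p!+1}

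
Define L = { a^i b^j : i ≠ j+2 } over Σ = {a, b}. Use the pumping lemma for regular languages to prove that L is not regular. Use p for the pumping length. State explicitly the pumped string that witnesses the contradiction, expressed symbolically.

a^{p+p!} b^{p+p!-2}

Suppose for contradiction that L is regular, and let p be the pumping length.
Choose w = a^p b^{p+p!-2}. Since p ≠ (p+p!-2)+2 = p+p!, w ∈ L; and |w| ≥ p.
By the pumping lemma, w = xyz with |xy| ≤ p and y is nonempty.
The first p characters of w are a's, so xy (and hence y) consists only of a's. Write y = a^k, 1 ≤ k ≤ p.
Since 1 ≤ k ≤ p, k divides p!; set t = 1 + p!/k. Then xy^t z has p + (p!/k)·k = p + p! copies of a. Now the a-count is p+p! and (b-count)+2 = (p+p!-2)+2 = p+p!, so i ≠ j+2 fails. So xy^t z = a^{p+p!} b^{p+p!-2} ∉ L.
Contradiction. Therefore L is not regular.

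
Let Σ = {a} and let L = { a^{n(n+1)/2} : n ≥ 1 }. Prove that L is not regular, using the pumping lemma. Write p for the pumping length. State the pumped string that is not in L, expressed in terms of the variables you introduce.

Suppose for contradiction that L is regular, and let p be the pumping length.
Take w = a^{p(p+1)/2} ∈ L with |w| = p(p+1)/2 ≥ p.
Write w = xyz as guaranteed by the lemma, with |xy| ≤ p and y is nonempty.
Then y = a^k for some k with 1 ≤ k ≤ p.
Pump with i = 2: xy^2z = a^{p(p+1)/2+k}. Since 1 ≤ k ≤ p, p(p+1)/2 < p(p+1)/2+k ≤ p(p+1)/2+p < (p+1)(p+2)/2, so p(p+1)/2+k is strictly between consecutive triangular numbers. So xy^2z ∉ L.
This contradicts the pumping lemma, so L is not regular.

a^{p(p+1)/2+k}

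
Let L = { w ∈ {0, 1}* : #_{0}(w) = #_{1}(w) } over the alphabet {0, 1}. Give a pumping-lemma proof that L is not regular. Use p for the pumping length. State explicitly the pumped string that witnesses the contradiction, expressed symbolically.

Toward a contradiction, assume L is regular with pumping length p.
Choose w = 0^p 1^p ∈ L with |w| = 2p ≥ p.
By the pumping lemma, w = xyz with |xy| ≤ p and y is nonempty.
Since the first p symbols of w are all 0's and |xy| ≤ p, y lies entirely in the leading 0-block: y = 0^k for some k with 1 ≤ k ≤ p.
Pump with i = 2: xy^2z = 0^{p+k} 1^p has p+k occurrences of 0 but only p of 1. Since k ≥ 1 the counts differ, so xy^2z ∉ L.
This contradicts the pumping lemma, so L is not regular.

0^{p+k} 1^p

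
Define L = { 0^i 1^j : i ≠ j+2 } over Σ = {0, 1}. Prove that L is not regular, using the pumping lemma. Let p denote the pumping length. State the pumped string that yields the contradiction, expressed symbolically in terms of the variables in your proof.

0^{p+p!} 1^{p+p!-2}

Suppose for contradiction that L is regular, and let p be the pumping length.
Choose w = 0^p 1^{p+p!-2}. Since p ≠ (p+p!-2)+2 = p+p!, w ∈ L; and |w| ≥ p.
By the pumping lemma, w = xyz with |xy| ≤ p and |y| > 0.
Since the first p symbols of w are all 0's and |xy| ≤ p, y lies entirely in the leading 0-block: y = 0^k for some k with 1 ≤ k ≤ p.
Since 1 ≤ k ≤ p, k divides p!; set t = 1 + p!/k. Then xy^t z has p + (p!/k)·k = p + p! copies of 0. Now the 0-count is p+p! and (1-count)+2 = (p+p!-2)+2 = p+p!, so i ≠ j+2 fails. So xy^t z = 0^{p+p!} 1^{p+p!-2} ∉ L.
This is a contradiction; hence L is not regular.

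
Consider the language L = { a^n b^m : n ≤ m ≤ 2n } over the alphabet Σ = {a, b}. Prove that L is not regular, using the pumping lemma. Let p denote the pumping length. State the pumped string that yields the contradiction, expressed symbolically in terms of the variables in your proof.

a^{p+k} b^p

Toward a contradiction, assume L is regular with pumping length p.
Take w = a^p b^p ∈ L (since p ≤ p ≤ 2p), with |w| = 2p ≥ p.
The pumping lemma gives a decomposition w = xyz where |xy| ≤ p and y is nonempty.
Because |xy| ≤ p and w begins with p copies of a, we have y = a^k with 1 ≤ k ≤ p.
Pump with i = 2: xy^2z = a^{p+k} b^p. Now n = p+k > p = m, so the condition n ≤ m fails. Thus xy^2z ∉ L.
This contradicts the pumping lemma, so L is not regular.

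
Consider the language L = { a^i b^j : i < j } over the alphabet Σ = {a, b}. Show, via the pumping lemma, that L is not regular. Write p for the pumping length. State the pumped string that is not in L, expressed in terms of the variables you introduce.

a^{p+k} b^{p+1}

Toward a contradiction, assume L is regular with pumping length p.
Choose w = a^p b^{p+1} ∈ L, with |w| = 2p+1 ≥ p.
By the pumping lemma, w = xyz with |xy| ≤ p and y is nonempty.
The first p characters of w are a's, so xy (and hence y) consists only of a's. Write y = a^k, 1 ≤ k ≤ p.
Consider xy^2z = a^{p+k} b^{p+1}. Since k ≥ 1, the a-count p+k is at least p+1, so i < j fails; thus xy^2z ∉ L.
This is a contradiction; hence L is not regular.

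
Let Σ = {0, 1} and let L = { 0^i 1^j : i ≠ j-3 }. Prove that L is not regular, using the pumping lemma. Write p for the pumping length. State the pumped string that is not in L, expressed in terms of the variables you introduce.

0^{p+p!} 1^{p+p!+3}

Assume L is regular; let p be its pumping constant.
Choose w = 0^p 1^{p+p!+3}. Since p ≠ (p+p!+3)-3 = p+p!, w ∈ L; and |w| ≥ p.
The pumping lemma gives a decomposition w = xyz where |xy| ≤ p and |y| > 0.
The first p characters of w are 0's, so xy (and hence y) consists only of 0's. Write y = 0^k, 1 ≤ k ≤ p.
Since 1 ≤ k ≤ p, k divides p!; set t = 1 + p!/k. Then xy^t z has p + (p!/k)·k = p + p! copies of 0. Now the 0-count is p+p! and (1-count)-3 = (p+p!+3)-3 = p+p!, so i ≠ j-3 fails. So xy^t z = 0^{p+p!} 1^{p+p!+3} ∉ L.
Contradiction. Therefore L is not regular.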